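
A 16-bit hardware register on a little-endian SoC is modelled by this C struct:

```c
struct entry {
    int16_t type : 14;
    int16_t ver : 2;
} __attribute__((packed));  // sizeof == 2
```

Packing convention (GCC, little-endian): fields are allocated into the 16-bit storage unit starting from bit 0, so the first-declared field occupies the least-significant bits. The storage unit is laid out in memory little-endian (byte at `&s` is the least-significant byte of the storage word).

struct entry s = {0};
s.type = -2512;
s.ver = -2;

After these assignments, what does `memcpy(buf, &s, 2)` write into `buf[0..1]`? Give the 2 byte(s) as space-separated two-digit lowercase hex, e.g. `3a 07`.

30 b6

[0+:14] type=-2512 & 0x3fff = 0x3630; word=0x3630
[14+:2] ver=-2 & 0x3 = 0x2; word=0xb630
word = 0xb630 → little-endian bytes:
  [0]=0x30  [1]=0xb6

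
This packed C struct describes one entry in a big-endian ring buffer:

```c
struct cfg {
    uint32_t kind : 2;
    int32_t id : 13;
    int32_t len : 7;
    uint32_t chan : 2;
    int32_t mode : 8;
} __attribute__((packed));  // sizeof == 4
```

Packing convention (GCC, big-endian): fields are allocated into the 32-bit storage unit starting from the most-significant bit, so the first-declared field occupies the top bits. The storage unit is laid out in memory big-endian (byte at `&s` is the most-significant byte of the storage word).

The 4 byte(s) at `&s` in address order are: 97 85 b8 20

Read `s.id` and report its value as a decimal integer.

[0]=0x97 [1]=0x85 [2]=0xb8 [3]=0x20 (big-endian) → word 0x9785b820
kind [30+:2] = (word>>30) & 0x3 = 2
id [17+:13] = (word>>17) & 0x1fff = 3010  ←
len [10+:7] = (word>>10) & 0x7f = 110
chan [8+:2] = (word>>8) & 0x3 = 0
mode [0+:8] = (word>>0) & 0xff = 32
id signed 13b, MSB=0: value = 3010

3010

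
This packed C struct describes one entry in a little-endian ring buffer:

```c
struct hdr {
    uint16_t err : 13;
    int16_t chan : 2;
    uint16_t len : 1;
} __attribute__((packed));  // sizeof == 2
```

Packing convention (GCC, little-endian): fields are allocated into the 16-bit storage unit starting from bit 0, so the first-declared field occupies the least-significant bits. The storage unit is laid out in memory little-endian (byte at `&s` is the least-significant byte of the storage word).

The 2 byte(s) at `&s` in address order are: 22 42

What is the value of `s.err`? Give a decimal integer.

[0]=0x22 [1]=0x42 (little-endian) → word 0x4222
err [0+:13] = (word>>0) & 0x1fff = 546  ←
chan [13+:2] = (word>>13) & 0x3 = 2
len [15+:1] = (word>>15) & 0x1 = 0

546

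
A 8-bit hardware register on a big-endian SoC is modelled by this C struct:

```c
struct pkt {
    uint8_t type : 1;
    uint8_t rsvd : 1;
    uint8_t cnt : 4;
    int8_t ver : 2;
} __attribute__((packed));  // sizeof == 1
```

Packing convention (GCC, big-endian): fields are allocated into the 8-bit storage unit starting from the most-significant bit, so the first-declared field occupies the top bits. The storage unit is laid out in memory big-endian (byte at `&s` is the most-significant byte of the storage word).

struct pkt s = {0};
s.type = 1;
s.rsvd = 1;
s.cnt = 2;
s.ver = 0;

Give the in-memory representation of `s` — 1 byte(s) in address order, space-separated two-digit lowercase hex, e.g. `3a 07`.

[7+:1] type=1 & 0x1 = 0x1; word=0x80
[6+:1] rsvd=1 & 0x1 = 0x1; word=0xc0
[2+:4] cnt=2 & 0xf = 0x2; word=0xc8
[0+:2] ver=0 & 0x3 = 0x0; word=0xc8
word = 0xc8 → big-endian bytes:
  [0]=0xc8

c8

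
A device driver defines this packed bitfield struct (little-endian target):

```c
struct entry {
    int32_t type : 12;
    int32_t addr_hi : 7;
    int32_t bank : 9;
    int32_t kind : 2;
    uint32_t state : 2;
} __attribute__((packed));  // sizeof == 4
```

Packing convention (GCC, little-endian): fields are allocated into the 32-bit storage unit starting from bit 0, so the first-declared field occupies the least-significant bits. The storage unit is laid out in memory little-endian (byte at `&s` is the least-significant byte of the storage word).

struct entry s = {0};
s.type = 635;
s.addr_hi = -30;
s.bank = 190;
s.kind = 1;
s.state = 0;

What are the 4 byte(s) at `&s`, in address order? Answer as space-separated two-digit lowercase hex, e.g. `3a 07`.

type:12 = 635 → 0x27b << 0 → word 0x0000027b
addr_hi:7 = -30 → 0x62 << 12 → word 0x0006227b
bank:9 = 190 → 0xbe << 19 → word 0x05f6227b
kind:2 = 1 → 0x1 << 28 → word 0x15f6227b
state:2 = 0 → 0x0 << 30 → word 0x15f6227b
word = 0x15f6227b → little-endian bytes:
  [0]=0x7b  [1]=0x22  [2]=0xf6  [3]=0x15

7b 22 f6 15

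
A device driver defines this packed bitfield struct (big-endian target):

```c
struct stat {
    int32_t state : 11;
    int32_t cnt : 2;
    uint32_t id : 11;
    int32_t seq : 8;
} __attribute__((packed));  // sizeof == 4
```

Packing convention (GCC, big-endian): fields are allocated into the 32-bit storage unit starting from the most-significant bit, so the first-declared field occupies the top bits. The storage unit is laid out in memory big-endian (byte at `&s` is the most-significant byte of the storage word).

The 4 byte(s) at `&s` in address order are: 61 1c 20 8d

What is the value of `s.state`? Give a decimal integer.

[0]=0x61 [1]=0x1c [2]=0x20 [3]=0x8d (big-endian) → word 0x611c208d
state [21+:11] = (word>>21) & 0x7ff = 776  ←
cnt [19+:2] = (word>>19) & 0x3 = 3
id [8+:11] = (word>>8) & 0x7ff = 1056
seq [0+:8] = (word>>0) & 0xff = 141
state signed 11b, MSB=0: value = 776

776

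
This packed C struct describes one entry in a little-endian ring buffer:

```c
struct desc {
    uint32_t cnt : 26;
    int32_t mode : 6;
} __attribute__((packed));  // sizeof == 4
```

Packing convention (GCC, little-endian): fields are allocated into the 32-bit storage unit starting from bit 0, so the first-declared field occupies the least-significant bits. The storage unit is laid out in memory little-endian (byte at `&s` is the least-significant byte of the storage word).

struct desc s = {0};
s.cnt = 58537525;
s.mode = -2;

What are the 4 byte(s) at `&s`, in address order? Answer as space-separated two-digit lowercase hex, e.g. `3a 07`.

35 36 7d fb

cnt:26 = 58537525 → 0x37d3635 << 0 → word 0x037d3635
mode:6 = -2 → 0x3e << 26 → word 0xfb7d3635
word = 0xfb7d3635 → little-endian bytes:
  [0]=0x35  [1]=0x36  [2]=0x7d  [3]=0xfb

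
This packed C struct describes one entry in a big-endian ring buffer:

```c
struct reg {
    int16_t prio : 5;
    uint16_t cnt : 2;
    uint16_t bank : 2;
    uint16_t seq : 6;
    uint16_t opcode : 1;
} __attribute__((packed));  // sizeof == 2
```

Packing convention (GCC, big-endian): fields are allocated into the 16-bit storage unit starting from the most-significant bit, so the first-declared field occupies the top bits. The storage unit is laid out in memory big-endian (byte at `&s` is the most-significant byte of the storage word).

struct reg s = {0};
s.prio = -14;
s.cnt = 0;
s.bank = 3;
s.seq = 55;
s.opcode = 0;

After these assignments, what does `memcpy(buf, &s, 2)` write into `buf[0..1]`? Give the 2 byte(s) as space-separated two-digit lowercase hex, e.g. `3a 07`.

91 ee

prio (5b) val=-14 bits=0x12 at bit 11: 0x9000
cnt (2b) val=0 bits=0x0 at bit 9: 0x9000
bank (2b) val=3 bits=0x3 at bit 7: 0x9180
seq (6b) val=55 bits=0x37 at bit 1: 0x91ee
opcode (1b) val=0 bits=0x0 at bit 0: 0x91ee
word = 0x91ee → big-endian bytes:
  [0]=0x91  [1]=0xee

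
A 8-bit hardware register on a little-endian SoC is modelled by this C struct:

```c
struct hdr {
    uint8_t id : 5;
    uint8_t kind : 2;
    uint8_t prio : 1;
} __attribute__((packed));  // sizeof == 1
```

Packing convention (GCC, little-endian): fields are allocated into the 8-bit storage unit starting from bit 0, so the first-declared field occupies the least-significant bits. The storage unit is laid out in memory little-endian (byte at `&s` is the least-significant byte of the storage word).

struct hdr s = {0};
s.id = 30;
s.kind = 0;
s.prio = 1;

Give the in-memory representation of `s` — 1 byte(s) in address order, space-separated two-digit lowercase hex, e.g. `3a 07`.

9e

id:5 = 30 → 0x1e << 0 → word 0x1e
kind:2 = 0 → 0x0 << 5 → word 0x1e
prio:1 = 1 → 0x1 << 7 → word 0x9e
word = 0x9e → little-endian bytes:
  [0]=0x9e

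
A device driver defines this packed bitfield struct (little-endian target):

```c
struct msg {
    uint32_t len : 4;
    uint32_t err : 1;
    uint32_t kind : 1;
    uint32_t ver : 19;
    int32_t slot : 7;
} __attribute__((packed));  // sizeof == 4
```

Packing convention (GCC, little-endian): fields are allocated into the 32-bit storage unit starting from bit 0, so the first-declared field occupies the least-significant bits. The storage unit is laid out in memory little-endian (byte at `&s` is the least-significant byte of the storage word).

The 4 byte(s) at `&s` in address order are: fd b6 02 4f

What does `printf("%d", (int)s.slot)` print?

[0]=0xfd [1]=0xb6 [2]=0x02 [3]=0x4f (little-endian) → word 0x4f02b6fd
len:4 @ bit 0 → (0x4f02b6fd>>0)&0xf = 0xd
err:1 @ bit 4 → (0x4f02b6fd>>4)&0x1 = 0x1
kind:1 @ bit 5 → (0x4f02b6fd>>5)&0x1 = 0x1
ver:19 @ bit 6 → (0x4f02b6fd>>6)&0x7ffff = 0x40adb
slot:7 @ bit 25 → (0x4f02b6fd>>25)&0x7f = 0x27  ←
slot signed 7b, MSB=0: value = 39

39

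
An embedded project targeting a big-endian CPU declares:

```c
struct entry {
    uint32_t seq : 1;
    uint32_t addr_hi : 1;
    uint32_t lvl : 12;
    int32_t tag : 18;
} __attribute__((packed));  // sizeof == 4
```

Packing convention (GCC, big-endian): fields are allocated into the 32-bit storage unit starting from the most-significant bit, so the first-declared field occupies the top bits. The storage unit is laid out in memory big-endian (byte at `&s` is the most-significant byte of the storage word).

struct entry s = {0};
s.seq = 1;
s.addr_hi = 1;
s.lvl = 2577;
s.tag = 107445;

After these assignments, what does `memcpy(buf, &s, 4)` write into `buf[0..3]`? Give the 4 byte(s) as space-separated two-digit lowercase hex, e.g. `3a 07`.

[31+:1] seq=1 & 0x1 = 0x1; word=0x80000000
[30+:1] addr_hi=1 & 0x1 = 0x1; word=0xc0000000
[18+:12] lvl=2577 & 0xfff = 0xa11; word=0xe8440000
[0+:18] tag=107445 & 0x3ffff = 0x1a3b5; word=0xe845a3b5
word = 0xe845a3b5 → big-endian bytes:
  [0]=0xe8  [1]=0x45  [2]=0xa3  [3]=0xb5

e8 45 a3 b5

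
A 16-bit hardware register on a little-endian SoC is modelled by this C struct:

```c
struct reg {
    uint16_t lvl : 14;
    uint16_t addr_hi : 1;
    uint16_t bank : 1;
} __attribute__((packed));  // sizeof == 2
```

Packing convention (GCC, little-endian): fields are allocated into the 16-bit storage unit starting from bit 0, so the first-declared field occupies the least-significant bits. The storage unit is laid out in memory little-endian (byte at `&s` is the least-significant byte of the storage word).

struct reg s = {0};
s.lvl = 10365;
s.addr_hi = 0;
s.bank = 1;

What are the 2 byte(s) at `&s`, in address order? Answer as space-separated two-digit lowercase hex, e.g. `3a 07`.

[0+:14] lvl=10365 & 0x3fff = 0x287d; word=0x287d
[14+:1] addr_hi=0 & 0x1 = 0x0; word=0x287d
[15+:1] bank=1 & 0x1 = 0x1; word=0xa87d
word = 0xa87d → little-endian bytes:
  [0]=0x7d  [1]=0xa8

7d a8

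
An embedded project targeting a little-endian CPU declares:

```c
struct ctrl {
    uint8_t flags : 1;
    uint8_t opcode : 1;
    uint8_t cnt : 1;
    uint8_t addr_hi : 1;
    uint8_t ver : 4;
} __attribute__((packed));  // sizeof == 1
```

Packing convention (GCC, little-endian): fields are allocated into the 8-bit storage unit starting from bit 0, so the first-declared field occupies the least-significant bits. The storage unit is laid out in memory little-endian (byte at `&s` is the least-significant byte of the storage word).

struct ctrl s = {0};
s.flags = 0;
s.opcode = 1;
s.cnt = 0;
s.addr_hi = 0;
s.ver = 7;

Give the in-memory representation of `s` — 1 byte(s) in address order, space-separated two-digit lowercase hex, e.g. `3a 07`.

72

flags:1 = 0 → 0x0 << 0 → word 0x00
opcode:1 = 1 → 0x1 << 1 → word 0x02
cnt:1 = 0 → 0x0 << 2 → word 0x02
addr_hi:1 = 0 → 0x0 << 3 → word 0x02
ver:4 = 7 → 0x7 << 4 → word 0x72
word = 0x72 → little-endian bytes:
  [0]=0x72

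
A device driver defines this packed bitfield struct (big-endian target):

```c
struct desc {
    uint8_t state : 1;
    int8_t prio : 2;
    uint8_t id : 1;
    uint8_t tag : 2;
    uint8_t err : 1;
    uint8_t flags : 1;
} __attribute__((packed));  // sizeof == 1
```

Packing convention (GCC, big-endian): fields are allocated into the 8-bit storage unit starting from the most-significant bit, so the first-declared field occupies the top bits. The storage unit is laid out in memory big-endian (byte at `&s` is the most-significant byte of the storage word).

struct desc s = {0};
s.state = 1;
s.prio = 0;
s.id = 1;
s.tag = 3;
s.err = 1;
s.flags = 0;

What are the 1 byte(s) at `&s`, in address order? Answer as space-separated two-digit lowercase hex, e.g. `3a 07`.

state (1b) val=1 bits=0x1 at bit 7: 0x80
prio (2b) val=0 bits=0x0 at bit 5: 0x80
id (1b) val=1 bits=0x1 at bit 4: 0x90
tag (2b) val=3 bits=0x3 at bit 2: 0x9c
err (1b) val=1 bits=0x1 at bit 1: 0x9e
flags (1b) val=0 bits=0x0 at bit 0: 0x9e
word = 0x9e → big-endian bytes:
  [0]=0x9e

9e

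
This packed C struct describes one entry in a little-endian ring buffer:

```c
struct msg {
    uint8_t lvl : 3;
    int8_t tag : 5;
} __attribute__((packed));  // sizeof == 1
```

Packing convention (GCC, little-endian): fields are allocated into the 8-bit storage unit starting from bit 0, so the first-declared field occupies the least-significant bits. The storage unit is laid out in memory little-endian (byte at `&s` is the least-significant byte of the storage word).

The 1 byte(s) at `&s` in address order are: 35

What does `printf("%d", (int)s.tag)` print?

6

[0]=0x35 (little-endian) → word 0x35
lvl:3 @ bit 0 → (0x35>>0)&0x7 = 0x5
tag:5 @ bit 3 → (0x35>>3)&0x1f = 0x6  ←
tag signed 5b, MSB=0: value = 6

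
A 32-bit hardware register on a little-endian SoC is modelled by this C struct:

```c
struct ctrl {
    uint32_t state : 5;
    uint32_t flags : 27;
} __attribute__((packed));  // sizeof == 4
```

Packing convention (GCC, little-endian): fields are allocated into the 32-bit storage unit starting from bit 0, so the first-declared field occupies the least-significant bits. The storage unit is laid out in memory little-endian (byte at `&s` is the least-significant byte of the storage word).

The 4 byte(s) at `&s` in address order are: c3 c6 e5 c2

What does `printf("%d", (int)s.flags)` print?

[0]=0xc3 [1]=0xc6 [2]=0xe5 [3]=0xc2 (little-endian) → word 0xc2e5c6c3
state [0+:5] = (word>>0) & 0x1f = 3
flags [5+:27] = (word>>5) & 0x7ffffff = 102182454  ←

102182454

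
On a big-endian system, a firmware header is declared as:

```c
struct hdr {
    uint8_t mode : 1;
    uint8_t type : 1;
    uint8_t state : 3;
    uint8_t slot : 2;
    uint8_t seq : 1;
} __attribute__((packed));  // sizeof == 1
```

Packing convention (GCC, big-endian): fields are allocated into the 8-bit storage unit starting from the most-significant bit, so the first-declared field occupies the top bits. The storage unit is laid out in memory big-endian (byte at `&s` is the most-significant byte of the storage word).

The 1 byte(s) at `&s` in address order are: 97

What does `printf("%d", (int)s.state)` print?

[0]=0x97 (big-endian) → word 0x97
mode:1 @ bit 7 → (0x97>>7)&0x1 = 0x1
type:1 @ bit 6 → (0x97>>6)&0x1 = 0x0
state:3 @ bit 3 → (0x97>>3)&0x7 = 0x2  ←
slot:2 @ bit 1 → (0x97>>1)&0x3 = 0x3
seq:1 @ bit 0 → (0x97>>0)&0x1 = 0x1

2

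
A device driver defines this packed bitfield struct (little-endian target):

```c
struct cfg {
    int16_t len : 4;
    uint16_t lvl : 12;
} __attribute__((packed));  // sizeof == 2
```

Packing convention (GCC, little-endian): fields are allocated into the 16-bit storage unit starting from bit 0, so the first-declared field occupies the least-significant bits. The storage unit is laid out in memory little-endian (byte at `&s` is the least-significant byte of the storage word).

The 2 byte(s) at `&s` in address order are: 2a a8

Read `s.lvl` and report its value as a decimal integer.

2690

[0]=0x2a [1]=0xa8 (little-endian) → word 0xa82a
len:4 @ bit 0 → (0xa82a>>0)&0xf = 0xa
lvl:12 @ bit 4 → (0xa82a>>4)&0xfff = 0xa82  ←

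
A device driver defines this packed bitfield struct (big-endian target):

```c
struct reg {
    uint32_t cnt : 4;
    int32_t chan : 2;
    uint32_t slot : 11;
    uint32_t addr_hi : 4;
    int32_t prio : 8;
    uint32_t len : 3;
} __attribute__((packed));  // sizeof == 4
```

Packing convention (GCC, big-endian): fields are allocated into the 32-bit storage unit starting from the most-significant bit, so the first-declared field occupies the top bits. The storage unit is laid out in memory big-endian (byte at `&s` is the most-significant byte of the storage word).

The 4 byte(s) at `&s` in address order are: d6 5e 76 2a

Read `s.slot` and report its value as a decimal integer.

[0]=0xd6 [1]=0x5e [2]=0x76 [3]=0x2a (big-endian) → word 0xd65e762a
cnt:4 @ bit 28 → (0xd65e762a>>28)&0xf = 0xd
chan:2 @ bit 26 → (0xd65e762a>>26)&0x3 = 0x1
slot:11 @ bit 15 → (0xd65e762a>>15)&0x7ff = 0x4bc  ←
addr_hi:4 @ bit 11 → (0xd65e762a>>11)&0xf = 0xe
prio:8 @ bit 3 → (0xd65e762a>>3)&0xff = 0xc5
len:3 @ bit 0 → (0xd65e762a>>0)&0x7 = 0x2

1212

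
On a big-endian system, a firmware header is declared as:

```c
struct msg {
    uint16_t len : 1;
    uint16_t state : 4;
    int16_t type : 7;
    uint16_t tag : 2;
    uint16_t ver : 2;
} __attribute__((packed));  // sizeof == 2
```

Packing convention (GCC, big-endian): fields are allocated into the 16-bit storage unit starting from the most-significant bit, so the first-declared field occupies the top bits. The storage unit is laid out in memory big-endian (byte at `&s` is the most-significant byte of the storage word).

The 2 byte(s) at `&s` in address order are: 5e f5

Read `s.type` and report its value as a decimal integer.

-17

[0]=0x5e [1]=0xf5 (big-endian) → word 0x5ef5
len:1 @ bit 15 → (0x5ef5>>15)&0x1 = 0x0
state:4 @ bit 11 → (0x5ef5>>11)&0xf = 0xb
type:7 @ bit 4 → (0x5ef5>>4)&0x7f = 0x6f  ←
tag:2 @ bit 2 → (0x5ef5>>2)&0x3 = 0x1
ver:2 @ bit 0 → (0x5ef5>>0)&0x3 = 0x1
type signed 7b, MSB=1: 111 - 128 = -17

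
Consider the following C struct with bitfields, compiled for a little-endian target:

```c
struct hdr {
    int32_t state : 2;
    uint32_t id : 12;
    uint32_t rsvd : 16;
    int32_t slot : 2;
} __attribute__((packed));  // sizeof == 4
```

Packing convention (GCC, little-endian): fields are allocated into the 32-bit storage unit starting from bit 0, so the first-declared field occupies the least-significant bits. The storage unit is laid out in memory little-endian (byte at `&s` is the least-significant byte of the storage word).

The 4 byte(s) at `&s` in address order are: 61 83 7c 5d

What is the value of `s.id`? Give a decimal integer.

[0]=0x61 [1]=0x83 [2]=0x7c [3]=0x5d (little-endian) → word 0x5d7c8361
state [0+:2] = (word>>0) & 0x3 = 1
id [2+:12] = (word>>2) & 0xfff = 216  ←
rsvd [14+:16] = (word>>14) & 0xffff = 30194
slot [30+:2] = (word>>30) & 0x3 = 1

216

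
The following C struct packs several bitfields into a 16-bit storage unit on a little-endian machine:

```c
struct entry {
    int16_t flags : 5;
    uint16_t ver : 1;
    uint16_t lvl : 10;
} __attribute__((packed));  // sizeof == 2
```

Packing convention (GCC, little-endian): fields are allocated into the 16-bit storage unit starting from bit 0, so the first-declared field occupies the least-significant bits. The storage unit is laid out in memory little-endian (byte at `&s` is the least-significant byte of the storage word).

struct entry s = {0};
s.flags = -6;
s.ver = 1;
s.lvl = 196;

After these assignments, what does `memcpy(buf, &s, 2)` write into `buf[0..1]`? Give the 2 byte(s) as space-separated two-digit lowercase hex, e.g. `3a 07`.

[0+:5] flags=-6 & 0x1f = 0x1a; word=0x001a
[5+:1] ver=1 & 0x1 = 0x1; word=0x003a
[6+:10] lvl=196 & 0x3ff = 0xc4; word=0x313a
word = 0x313a → little-endian bytes:
  [0]=0x3a  [1]=0x31

3a 31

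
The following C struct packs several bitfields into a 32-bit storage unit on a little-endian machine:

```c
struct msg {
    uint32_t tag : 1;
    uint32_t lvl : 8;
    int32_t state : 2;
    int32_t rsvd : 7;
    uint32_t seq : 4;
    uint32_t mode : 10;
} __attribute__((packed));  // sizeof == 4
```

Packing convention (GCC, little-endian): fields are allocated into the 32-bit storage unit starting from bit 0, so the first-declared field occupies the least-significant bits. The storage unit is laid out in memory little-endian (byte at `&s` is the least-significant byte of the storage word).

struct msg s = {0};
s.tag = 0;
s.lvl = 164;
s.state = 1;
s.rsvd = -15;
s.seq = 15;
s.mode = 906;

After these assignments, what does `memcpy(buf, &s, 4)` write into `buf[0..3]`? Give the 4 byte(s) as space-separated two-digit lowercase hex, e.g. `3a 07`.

48 8b bf e2

[0+:1] tag=0 & 0x1 = 0x0; word=0x00000000
[1+:8] lvl=164 & 0xff = 0xa4; word=0x00000148
[9+:2] state=1 & 0x3 = 0x1; word=0x00000348
[11+:7] rsvd=-15 & 0x7f = 0x71; word=0x00038b48
[18+:4] seq=15 & 0xf = 0xf; word=0x003f8b48
[22+:10] mode=906 & 0x3ff = 0x38a; word=0xe2bf8b48
word = 0xe2bf8b48 → little-endian bytes:
  [0]=0x48  [1]=0x8b  [2]=0xbf  [3]=0xe2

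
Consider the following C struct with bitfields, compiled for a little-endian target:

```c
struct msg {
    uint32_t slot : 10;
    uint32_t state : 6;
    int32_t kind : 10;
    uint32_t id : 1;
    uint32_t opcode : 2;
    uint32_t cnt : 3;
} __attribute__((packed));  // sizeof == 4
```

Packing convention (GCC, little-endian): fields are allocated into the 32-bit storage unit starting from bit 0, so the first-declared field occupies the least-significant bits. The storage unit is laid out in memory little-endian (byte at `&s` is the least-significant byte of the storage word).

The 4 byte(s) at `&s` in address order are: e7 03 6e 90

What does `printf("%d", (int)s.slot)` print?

[0]=0xe7 [1]=0x03 [2]=0x6e [3]=0x90 (little-endian) → word 0x906e03e7
slot [0+:10] = (word>>0) & 0x3ff = 999  ←
state [10+:6] = (word>>10) & 0x3f = 0
kind [16+:10] = (word>>16) & 0x3ff = 110
id [26+:1] = (word>>26) & 0x1 = 0
opcode [27+:2] = (word>>27) & 0x3 = 2
cnt [29+:3] = (word>>29) & 0x7 = 4

999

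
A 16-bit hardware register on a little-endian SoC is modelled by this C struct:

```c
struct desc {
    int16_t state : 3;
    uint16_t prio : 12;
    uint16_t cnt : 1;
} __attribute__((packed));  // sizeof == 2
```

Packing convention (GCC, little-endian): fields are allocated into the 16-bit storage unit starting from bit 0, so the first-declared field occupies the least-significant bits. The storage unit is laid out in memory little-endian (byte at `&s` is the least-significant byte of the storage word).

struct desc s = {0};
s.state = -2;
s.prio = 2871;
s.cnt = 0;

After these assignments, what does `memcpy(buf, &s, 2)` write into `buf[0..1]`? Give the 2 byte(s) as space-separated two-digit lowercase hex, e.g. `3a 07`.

be 59

state (3b) val=-2 bits=0x6 at bit 0: 0x0006
prio (12b) val=2871 bits=0xb37 at bit 3: 0x59be
cnt (1b) val=0 bits=0x0 at bit 15: 0x59be
word = 0x59be → little-endian bytes:
  [0]=0xbe  [1]=0x59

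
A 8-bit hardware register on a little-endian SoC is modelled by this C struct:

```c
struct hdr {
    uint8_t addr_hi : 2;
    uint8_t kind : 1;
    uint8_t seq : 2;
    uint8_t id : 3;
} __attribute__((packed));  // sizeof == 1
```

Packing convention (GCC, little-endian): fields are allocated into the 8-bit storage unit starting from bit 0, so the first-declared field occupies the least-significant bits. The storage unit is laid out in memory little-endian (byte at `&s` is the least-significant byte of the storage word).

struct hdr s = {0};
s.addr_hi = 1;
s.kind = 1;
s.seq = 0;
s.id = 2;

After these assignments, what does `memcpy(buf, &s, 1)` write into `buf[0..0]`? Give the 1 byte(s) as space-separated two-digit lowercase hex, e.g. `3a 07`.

[0+:2] addr_hi=1 & 0x3 = 0x1; word=0x01
[2+:1] kind=1 & 0x1 = 0x1; word=0x05
[3+:2] seq=0 & 0x3 = 0x0; word=0x05
[5+:3] id=2 & 0x7 = 0x2; word=0x45
word = 0x45 → little-endian bytes:
  [0]=0x45

45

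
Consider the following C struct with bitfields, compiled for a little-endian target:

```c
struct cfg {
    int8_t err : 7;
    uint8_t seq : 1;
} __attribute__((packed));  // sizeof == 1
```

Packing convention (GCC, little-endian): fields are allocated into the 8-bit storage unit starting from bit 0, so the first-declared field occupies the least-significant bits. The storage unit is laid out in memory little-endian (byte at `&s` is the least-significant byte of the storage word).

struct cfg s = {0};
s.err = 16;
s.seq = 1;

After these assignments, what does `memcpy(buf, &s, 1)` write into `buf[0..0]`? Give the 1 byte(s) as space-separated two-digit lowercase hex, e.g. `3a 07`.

90

err (7b) val=16 bits=0x10 at bit 0: 0x10
seq (1b) val=1 bits=0x1 at bit 7: 0x90
word = 0x90 → little-endian bytes:
  [0]=0x90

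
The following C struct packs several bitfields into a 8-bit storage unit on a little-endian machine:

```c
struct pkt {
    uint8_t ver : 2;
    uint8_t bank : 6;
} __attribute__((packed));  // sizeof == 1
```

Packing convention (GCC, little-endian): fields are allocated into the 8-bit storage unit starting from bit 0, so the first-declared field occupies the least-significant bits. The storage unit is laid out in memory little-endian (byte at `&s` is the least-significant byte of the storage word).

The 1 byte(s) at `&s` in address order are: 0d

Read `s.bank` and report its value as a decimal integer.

3

[0]=0x0d (little-endian) → word 0x0d
ver:2 @ bit 0 → (0x0d>>0)&0x3 = 0x1
bank:6 @ bit 2 → (0x0d>>2)&0x3f = 0x3  ←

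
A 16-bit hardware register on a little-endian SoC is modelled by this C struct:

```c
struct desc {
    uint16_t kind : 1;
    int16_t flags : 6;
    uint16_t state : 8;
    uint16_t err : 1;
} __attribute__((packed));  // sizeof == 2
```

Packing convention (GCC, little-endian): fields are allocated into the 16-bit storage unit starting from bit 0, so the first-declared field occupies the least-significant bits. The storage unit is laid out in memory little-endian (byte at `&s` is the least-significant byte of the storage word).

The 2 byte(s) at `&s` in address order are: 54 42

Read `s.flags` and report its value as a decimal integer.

-22

[0]=0x54 [1]=0x42 (little-endian) → word 0x4254
kind [0+:1] = (word>>0) & 0x1 = 0
flags [1+:6] = (word>>1) & 0x3f = 42  ←
state [7+:8] = (word>>7) & 0xff = 132
err [15+:1] = (word>>15) & 0x1 = 0
flags signed 6b, MSB=1: 42 - 64 = -22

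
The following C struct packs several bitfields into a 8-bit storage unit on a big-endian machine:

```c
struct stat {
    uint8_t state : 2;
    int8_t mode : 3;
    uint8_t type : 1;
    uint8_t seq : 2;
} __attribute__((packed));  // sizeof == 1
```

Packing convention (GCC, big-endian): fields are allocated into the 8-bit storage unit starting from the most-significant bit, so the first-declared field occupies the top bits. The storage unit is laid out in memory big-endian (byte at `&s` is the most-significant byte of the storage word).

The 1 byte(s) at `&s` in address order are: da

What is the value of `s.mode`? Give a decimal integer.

[0]=0xda (big-endian) → word 0xda
state:2 @ bit 6 → (0xda>>6)&0x3 = 0x3
mode:3 @ bit 3 → (0xda>>3)&0x7 = 0x3  ←
type:1 @ bit 2 → (0xda>>2)&0x1 = 0x0
seq:2 @ bit 0 → (0xda>>0)&0x3 = 0x2
mode signed 3b, MSB=0: value = 3

3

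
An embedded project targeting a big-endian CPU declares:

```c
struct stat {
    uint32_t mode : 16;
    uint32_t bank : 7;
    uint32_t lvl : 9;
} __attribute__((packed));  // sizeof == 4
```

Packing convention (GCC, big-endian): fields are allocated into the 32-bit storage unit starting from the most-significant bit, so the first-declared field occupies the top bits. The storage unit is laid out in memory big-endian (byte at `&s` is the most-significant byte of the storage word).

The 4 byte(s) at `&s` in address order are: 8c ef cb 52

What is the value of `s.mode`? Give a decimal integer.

[0]=0x8c [1]=0xef [2]=0xcb [3]=0x52 (big-endian) → word 0x8cefcb52
mode [16+:16] = (word>>16) & 0xffff = 36079  ←
bank [9+:7] = (word>>9) & 0x7f = 101
lvl [0+:9] = (word>>0) & 0x1ff = 338

36079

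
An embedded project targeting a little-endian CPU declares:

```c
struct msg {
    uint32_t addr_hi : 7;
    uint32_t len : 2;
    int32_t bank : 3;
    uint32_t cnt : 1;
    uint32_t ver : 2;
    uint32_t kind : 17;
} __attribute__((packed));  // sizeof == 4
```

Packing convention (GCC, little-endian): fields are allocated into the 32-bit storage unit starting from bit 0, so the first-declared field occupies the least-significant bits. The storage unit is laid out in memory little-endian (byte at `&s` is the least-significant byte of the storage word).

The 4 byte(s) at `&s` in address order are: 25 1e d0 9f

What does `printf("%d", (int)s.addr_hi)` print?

37

[0]=0x25 [1]=0x1e [2]=0xd0 [3]=0x9f (little-endian) → word 0x9fd01e25
addr_hi:7 @ bit 0 → (0x9fd01e25>>0)&0x7f = 0x25  ←
len:2 @ bit 7 → (0x9fd01e25>>7)&0x3 = 0x0
bank:3 @ bit 9 → (0x9fd01e25>>9)&0x7 = 0x7
cnt:1 @ bit 12 → (0x9fd01e25>>12)&0x1 = 0x1
ver:2 @ bit 13 → (0x9fd01e25>>13)&0x3 = 0x0
kind:17 @ bit 15 → (0x9fd01e25>>15)&0x1ffff = 0x13fa0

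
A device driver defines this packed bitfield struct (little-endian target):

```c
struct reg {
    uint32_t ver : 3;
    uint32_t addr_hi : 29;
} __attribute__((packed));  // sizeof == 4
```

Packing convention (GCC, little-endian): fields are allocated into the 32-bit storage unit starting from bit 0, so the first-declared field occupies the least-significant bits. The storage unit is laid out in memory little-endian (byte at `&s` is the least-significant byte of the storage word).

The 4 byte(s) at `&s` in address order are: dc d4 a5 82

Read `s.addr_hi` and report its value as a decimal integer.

[0]=0xdc [1]=0xd4 [2]=0xa5 [3]=0x82 (little-endian) → word 0x82a5d4dc
ver [0+:3] = (word>>0) & 0x7 = 4
addr_hi [3+:29] = (word>>3) & 0x1fffffff = 273988251  ←

273988251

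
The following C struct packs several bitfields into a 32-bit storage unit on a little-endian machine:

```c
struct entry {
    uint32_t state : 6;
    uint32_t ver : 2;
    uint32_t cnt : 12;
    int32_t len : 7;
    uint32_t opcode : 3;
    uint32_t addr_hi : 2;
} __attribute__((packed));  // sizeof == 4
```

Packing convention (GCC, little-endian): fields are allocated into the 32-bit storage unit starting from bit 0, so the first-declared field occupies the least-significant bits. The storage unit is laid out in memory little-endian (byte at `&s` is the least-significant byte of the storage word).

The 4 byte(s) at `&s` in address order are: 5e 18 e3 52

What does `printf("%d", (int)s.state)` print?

30

[0]=0x5e [1]=0x18 [2]=0xe3 [3]=0x52 (little-endian) → word 0x52e3185e
state [0+:6] = (word>>0) & 0x3f = 30  ←
ver [6+:2] = (word>>6) & 0x3 = 1
cnt [8+:12] = (word>>8) & 0xfff = 792
len [20+:7] = (word>>20) & 0x7f = 46
opcode [27+:3] = (word>>27) & 0x7 = 2
addr_hi [30+:2] = (word>>30) & 0x3 = 1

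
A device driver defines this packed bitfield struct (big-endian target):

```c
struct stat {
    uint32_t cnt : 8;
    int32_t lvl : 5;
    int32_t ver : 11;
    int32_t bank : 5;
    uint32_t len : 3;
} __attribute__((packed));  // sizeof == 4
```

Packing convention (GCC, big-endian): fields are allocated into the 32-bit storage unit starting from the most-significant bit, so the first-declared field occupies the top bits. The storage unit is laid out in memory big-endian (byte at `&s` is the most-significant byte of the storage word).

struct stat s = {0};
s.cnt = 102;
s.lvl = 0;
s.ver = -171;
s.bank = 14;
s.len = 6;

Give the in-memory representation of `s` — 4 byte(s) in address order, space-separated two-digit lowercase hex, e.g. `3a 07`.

cnt (8b) val=102 bits=0x66 at bit 24: 0x66000000
lvl (5b) val=0 bits=0x0 at bit 19: 0x66000000
ver (11b) val=-171 bits=0x755 at bit 8: 0x66075500
bank (5b) val=14 bits=0xe at bit 3: 0x66075570
len (3b) val=6 bits=0x6 at bit 0: 0x66075576
word = 0x66075576 → big-endian bytes:
  [0]=0x66  [1]=0x07  [2]=0x55  [3]=0x76

66 07 55 76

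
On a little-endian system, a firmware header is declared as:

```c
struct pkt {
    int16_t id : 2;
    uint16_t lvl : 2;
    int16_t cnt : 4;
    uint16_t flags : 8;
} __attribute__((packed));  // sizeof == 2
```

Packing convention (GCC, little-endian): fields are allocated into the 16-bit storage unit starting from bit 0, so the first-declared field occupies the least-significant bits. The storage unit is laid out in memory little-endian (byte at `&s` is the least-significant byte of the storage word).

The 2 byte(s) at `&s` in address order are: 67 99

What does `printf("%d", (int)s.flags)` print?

[0]=0x67 [1]=0x99 (little-endian) → word 0x9967
id [0+:2] = (word>>0) & 0x3 = 3
lvl [2+:2] = (word>>2) & 0x3 = 1
cnt [4+:4] = (word>>4) & 0xf = 6
flags [8+:8] = (word>>8) & 0xff = 153  ←

153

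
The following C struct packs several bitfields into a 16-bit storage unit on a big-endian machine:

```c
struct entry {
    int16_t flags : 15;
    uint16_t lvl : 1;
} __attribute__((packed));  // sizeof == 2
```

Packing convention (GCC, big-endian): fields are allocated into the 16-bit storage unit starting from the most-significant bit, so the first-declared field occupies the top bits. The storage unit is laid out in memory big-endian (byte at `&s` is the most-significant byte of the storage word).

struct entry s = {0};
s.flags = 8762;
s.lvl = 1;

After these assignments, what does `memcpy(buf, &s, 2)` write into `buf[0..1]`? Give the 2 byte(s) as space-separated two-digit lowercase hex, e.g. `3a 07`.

44 75

[1+:15] flags=8762 & 0x7fff = 0x223a; word=0x4474
[0+:1] lvl=1 & 0x1 = 0x1; word=0x4475
word = 0x4475 → big-endian bytes:
  [0]=0x44  [1]=0x75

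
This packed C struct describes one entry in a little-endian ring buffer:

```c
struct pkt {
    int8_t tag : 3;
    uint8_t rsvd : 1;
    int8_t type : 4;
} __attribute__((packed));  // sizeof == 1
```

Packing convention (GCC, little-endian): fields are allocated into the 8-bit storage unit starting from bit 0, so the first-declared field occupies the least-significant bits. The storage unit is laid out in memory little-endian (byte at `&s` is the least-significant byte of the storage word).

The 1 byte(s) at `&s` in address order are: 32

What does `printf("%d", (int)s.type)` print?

3

[0]=0x32 (little-endian) → word 0x32
tag:3 @ bit 0 → (0x32>>0)&0x7 = 0x2
rsvd:1 @ bit 3 → (0x32>>3)&0x1 = 0x0
type:4 @ bit 4 → (0x32>>4)&0xf = 0x3  ←
type signed 4b, MSB=0: value = 3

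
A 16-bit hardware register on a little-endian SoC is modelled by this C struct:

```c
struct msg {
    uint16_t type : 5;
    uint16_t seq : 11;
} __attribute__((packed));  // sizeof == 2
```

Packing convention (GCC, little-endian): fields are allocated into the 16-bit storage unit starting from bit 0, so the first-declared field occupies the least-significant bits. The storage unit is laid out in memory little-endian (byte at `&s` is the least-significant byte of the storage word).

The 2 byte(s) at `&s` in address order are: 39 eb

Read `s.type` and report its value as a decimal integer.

25

[0]=0x39 [1]=0xeb (little-endian) → word 0xeb39
type:5 @ bit 0 → (0xeb39>>0)&0x1f = 0x19  ←
seq:11 @ bit 5 → (0xeb39>>5)&0x7ff = 0x759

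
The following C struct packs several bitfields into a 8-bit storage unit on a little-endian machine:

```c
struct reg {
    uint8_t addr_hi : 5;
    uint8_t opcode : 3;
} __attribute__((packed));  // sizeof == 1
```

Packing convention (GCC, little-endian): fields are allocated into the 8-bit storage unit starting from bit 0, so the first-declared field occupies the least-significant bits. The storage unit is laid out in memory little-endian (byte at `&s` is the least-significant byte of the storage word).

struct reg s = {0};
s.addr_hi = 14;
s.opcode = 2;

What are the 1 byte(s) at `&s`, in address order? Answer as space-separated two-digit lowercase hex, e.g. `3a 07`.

addr_hi (5b) val=14 bits=0xe at bit 0: 0x0e
opcode (3b) val=2 bits=0x2 at bit 5: 0x4e
word = 0x4e → little-endian bytes:
  [0]=0x4e

4e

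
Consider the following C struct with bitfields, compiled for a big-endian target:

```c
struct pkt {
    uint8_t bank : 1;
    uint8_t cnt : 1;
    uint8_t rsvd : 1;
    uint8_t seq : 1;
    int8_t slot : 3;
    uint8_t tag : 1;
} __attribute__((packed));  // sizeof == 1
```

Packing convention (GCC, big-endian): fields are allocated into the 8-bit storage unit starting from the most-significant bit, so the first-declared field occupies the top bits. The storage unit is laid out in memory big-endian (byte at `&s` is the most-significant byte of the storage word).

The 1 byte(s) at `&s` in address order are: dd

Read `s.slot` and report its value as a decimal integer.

[0]=0xdd (big-endian) → word 0xdd
bank [7+:1] = (word>>7) & 0x1 = 1
cnt [6+:1] = (word>>6) & 0x1 = 1
rsvd [5+:1] = (word>>5) & 0x1 = 0
seq [4+:1] = (word>>4) & 0x1 = 1
slot [1+:3] = (word>>1) & 0x7 = 6  ←
tag [0+:1] = (word>>0) & 0x1 = 1
slot signed 3b, MSB=1: 6 - 8 = -2

-2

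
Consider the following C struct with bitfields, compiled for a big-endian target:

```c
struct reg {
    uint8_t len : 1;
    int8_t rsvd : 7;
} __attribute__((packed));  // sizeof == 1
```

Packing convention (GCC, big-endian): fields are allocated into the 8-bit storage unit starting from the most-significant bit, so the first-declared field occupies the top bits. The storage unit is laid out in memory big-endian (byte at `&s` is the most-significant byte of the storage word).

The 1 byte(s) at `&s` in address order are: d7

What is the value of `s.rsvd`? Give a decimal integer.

[0]=0xd7 (big-endian) → word 0xd7
len:1 @ bit 7 → (0xd7>>7)&0x1 = 0x1
rsvd:7 @ bit 0 → (0xd7>>0)&0x7f = 0x57  ←
rsvd signed 7b, MSB=1: 87 - 128 = -41

-41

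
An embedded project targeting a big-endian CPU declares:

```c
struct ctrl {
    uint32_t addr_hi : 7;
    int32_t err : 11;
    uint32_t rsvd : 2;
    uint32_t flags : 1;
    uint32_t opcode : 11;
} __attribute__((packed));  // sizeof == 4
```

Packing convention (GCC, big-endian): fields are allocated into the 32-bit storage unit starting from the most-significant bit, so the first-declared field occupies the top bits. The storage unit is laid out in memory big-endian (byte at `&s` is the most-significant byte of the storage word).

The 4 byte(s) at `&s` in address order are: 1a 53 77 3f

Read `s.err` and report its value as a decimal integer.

333

[0]=0x1a [1]=0x53 [2]=0x77 [3]=0x3f (big-endian) → word 0x1a53773f
addr_hi:7 @ bit 25 → (0x1a53773f>>25)&0x7f = 0xd
err:11 @ bit 14 → (0x1a53773f>>14)&0x7ff = 0x14d  ←
rsvd:2 @ bit 12 → (0x1a53773f>>12)&0x3 = 0x3
flags:1 @ bit 11 → (0x1a53773f>>11)&0x1 = 0x0
opcode:11 @ bit 0 → (0x1a53773f>>0)&0x7ff = 0x73f
err signed 11b, MSB=0: value = 333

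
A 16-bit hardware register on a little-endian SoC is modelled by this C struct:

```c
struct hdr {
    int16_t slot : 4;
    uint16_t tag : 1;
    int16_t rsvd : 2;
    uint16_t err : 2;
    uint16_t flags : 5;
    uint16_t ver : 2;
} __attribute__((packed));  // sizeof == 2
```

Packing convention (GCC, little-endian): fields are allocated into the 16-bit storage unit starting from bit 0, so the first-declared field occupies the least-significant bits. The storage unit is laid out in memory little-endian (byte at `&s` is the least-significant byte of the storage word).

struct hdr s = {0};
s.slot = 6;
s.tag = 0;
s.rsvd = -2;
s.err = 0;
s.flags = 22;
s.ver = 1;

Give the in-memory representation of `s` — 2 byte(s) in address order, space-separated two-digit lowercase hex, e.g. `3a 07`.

slot (4b) val=6 bits=0x6 at bit 0: 0x0006
tag (1b) val=0 bits=0x0 at bit 4: 0x0006
rsvd (2b) val=-2 bits=0x2 at bit 5: 0x0046
err (2b) val=0 bits=0x0 at bit 7: 0x0046
flags (5b) val=22 bits=0x16 at bit 9: 0x2c46
ver (2b) val=1 bits=0x1 at bit 14: 0x6c46
word = 0x6c46 → little-endian bytes:
  [0]=0x46  [1]=0x6c

46 6c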